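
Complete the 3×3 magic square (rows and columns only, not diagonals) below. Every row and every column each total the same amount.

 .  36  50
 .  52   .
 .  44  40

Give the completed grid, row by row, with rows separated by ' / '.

46 36 50 / 38 52 42 / 48 44 40

Column 2 is already complete: 36 + 52 + 44 = 132, so that is the magic constant.
Row 1: 36 + 50 + ? = 132, so (1,1) = 46.
Row 3: 44 + 40 + ? = 132, so (3,1) = 48.
Column 1 needs 132; the known cells sum to 94, so (2,1) = 38.
Column 3: 50 + 40 + ? = 132, so (2,3) = 42.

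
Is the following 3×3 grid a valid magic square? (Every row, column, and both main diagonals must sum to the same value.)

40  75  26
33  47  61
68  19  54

Yes

Row 1: 40 + 75 + 26 = 141.
Row 2: 33 + 47 + 61 = 141.
Row 3: 68 + 19 + 54 = 141.
Column 1: 40 + 33 + 68 = 141.
Column 2: 75 + 47 + 19 = 141.
Column 3: 26 + 61 + 54 = 141.
Main diagonal: 40 + 47 + 54 = 141.
Anti-diagonal: 26 + 47 + 68 = 141.
All lines sum to 141.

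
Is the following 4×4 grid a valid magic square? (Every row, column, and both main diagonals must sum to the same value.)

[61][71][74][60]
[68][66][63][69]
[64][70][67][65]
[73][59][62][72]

Yes

Row 1: 61 + 71 + 74 + 60 = 266.
Row 2: 68 + 66 + 63 + 69 = 266.
Row 3: 64 + 70 + 67 + 65 = 266.
Row 4: 73 + 59 + 62 + 72 = 266.
Column 1: 61 + 68 + 64 + 73 = 266.
Column 2: 71 + 66 + 70 + 59 = 266.
Column 3: 74 + 63 + 67 + 62 = 266.
Column 4: 60 + 69 + 65 + 72 = 266.
Main diagonal: 61 + 66 + 67 + 72 = 266.
Anti-diagonal: 60 + 63 + 70 + 73 = 266.
All lines sum to 266.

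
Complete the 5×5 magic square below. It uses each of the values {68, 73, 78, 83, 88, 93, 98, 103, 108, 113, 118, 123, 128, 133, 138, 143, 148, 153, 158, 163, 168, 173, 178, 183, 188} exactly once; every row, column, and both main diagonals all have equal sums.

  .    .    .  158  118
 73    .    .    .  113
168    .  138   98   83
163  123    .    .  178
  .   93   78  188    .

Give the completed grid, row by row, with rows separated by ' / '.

103 88 173 158 118 / 73 183 143 128 113 / 168 153 138 98 83 / 163 123 108 68 178 / 133 93 78 188 148

The 25 entries sum to 3200, so each line sums to 3200/5 = 640.
From row 3, 640 − (168 + 138 + 98 + 83) gives (3,2) = 153.
The remaining cell in column 5 is (5,5) = 640 − 492 = 148.
The remaining cell in row 5 is (5,1) = 640 − 507 = 133.
Column 1 needs 640; the known cells sum to 537, so (1,1) = 103.
Anti-diagonal: 118 + 138 + 123 + 133 + ? = 640, so (2,4) = 128.
Column 4 needs 640; the known cells sum to 572, so (4,4) = 68.
Main diagonal: 103 + 138 + 68 + 148 + ? = 640, so (2,2) = 183.
Row 2 needs 640; the known cells sum to 497, so (2,3) = 143.
Row 4: 163 + 123 + 68 + 178 + ? = 640, so (4,3) = 108.
From column 2, 640 − (183 + 153 + 123 + 93) gives (1,2) = 88.
Column 3: 143 + 138 + 108 + 78 + ? = 640, so (1,3) = 173.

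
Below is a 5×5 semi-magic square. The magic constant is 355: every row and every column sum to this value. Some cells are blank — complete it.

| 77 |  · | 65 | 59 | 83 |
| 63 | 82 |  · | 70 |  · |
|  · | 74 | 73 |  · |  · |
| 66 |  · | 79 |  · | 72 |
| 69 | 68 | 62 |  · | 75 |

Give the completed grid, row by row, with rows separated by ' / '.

77 71 65 59 83 / 63 82 76 70 64 / 80 74 73 67 61 / 66 60 79 78 72 / 69 68 62 81 75

Row 1 needs 355; the known cells sum to 284, so (1,2) = 71.
Row 5 must total 355; the given cells sum to 274, so (5,4) = 81.
Column 1 needs 355; the known cells sum to 275, so (3,1) = 80.
Column 2: 71 + 82 + 74 + 68 + ? = 355, so (4,2) = 60.
Column 3 needs 355; the known cells sum to 279, so (2,3) = 76.
The remaining cell in row 2 is (2,5) = 355 − 291 = 64.
From row 4, 355 − (66 + 60 + 79 + 72) gives (4,4) = 78.
Column 4 needs 355; the known cells sum to 288, so (3,4) = 67.
Column 5 must total 355; the given cells sum to 294, so (3,5) = 61.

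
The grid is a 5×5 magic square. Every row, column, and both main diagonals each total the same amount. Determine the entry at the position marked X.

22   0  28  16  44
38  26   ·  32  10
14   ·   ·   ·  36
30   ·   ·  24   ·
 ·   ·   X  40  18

12

Row 1 is complete and sums to 110; that is the magic constant.
Row 2 needs 110; the known cells sum to 106, so (2,3) = 4.
Using column 1: 22 + 38 + 14 + 30 + ? → (5,1) = 110 − 104 = 6.
Column 4: 16 + 32 + 24 + 40 + ? = 110, so (3,4) = -2.
From column 5, 110 − (44 + 10 + 36 + 18) gives (4,5) = 2.
Main diagonal: 22 + 26 + 24 + 18 + ? = 110, so (3,3) = 20.
Using anti-diagonal: 44 + 32 + 20 + 6 + ? → (4,2) = 110 − 102 = 8.
Using row 3: 14 + 20 + (-2) + 36 + ? → (3,2) = 110 − 68 = 42.
Row 4 must total 110; the given cells sum to 64, so (4,3) = 46.
Column 2: 0 + 26 + 42 + 8 + ? = 110, so (5,2) = 34.
Column 3: 28 + 4 + 20 + 46 + ? = 110, so (5,3) = 12.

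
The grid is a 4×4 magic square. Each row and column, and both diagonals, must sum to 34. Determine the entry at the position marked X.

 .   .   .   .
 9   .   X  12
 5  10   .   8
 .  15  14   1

From row 3, 34 − (5 + 10 + 8) gives (3,3) = 11.
Row 4 needs 34; the known cells sum to 30, so (4,1) = 4.
Using column 1: 9 + 5 + 4 + ? → (1,1) = 34 − 18 = 16.
Using column 4: 12 + 8 + 1 + ? → (1,4) = 34 − 21 = 13.
The remaining cell in main diagonal is (2,2) = 34 − 28 = 6.
Using anti-diagonal: 13 + 10 + 4 + ? → (2,3) = 34 − 27 = 7.

7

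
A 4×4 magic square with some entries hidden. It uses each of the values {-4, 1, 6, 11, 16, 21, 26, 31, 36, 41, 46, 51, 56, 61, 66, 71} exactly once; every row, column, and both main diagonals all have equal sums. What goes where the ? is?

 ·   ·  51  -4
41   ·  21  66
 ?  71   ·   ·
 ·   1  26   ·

16

The 16 entries sum to 536, so each line sums to 536/4 = 134.
The remaining cell in row 2 is (2,2) = 134 − 128 = 6.
From column 2, 134 − (6 + 71 + 1) gives (1,2) = 56.
Column 3 must total 134; the given cells sum to 98, so (3,3) = 36.
The remaining cell in anti-diagonal is (4,1) = 134 − 88 = 46.
Row 1 must total 134; the given cells sum to 103, so (1,1) = 31.
The remaining cell in row 4 is (4,4) = 134 − 73 = 61.
From column 1, 134 − (31 + 41 + 46) gives (3,1) = 16.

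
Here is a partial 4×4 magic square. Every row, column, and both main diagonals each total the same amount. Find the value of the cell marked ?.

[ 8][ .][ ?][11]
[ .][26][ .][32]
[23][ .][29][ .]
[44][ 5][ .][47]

50

Main diagonal is complete and sums to 110; that is the magic constant.
From row 4, 110 − (44 + 5 + 47) gives (4,3) = 14.
Using column 1: 8 + 23 + 44 + ? → (2,1) = 110 − 75 = 35.
Using column 4: 11 + 32 + 47 + ? → (3,4) = 110 − 90 = 20.
The remaining cell in row 2 is (2,3) = 110 − 93 = 17.
The remaining cell in row 3 is (3,2) = 110 − 72 = 38.
Column 2 must total 110; the given cells sum to 69, so (1,2) = 41.
Using column 3: 17 + 29 + 14 + ? → (1,3) = 110 − 60 = 50.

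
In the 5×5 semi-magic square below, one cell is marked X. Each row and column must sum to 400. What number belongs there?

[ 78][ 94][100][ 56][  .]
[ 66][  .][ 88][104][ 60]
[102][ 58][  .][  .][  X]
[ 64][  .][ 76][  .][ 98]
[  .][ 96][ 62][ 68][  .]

86

From row 1, 400 − (78 + 94 + 100 + 56) gives (1,5) = 72.
Row 2 must total 400; the given cells sum to 318, so (2,2) = 82.
Column 1 needs 400; the known cells sum to 310, so (5,1) = 90.
From column 2, 400 − (94 + 82 + 58 + 96) gives (4,2) = 70.
From column 3, 400 − (100 + 88 + 76 + 62) gives (3,3) = 74.
Using row 4: 64 + 70 + 76 + 98 + ? → (4,4) = 400 − 308 = 92.
Row 5 must total 400; the given cells sum to 316, so (5,5) = 84.
From column 4, 400 − (56 + 104 + 92 + 68) gives (3,4) = 80.
From column 5, 400 − (72 + 60 + 98 + 84) gives (3,5) = 86.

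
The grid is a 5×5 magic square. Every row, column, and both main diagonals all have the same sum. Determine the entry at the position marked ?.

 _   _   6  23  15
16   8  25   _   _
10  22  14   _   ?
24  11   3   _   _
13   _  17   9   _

Column 3 is complete and sums to 65; that is the magic constant.
Column 1 must total 65; the given cells sum to 63, so (1,1) = 2.
Anti-diagonal must total 65; the given cells sum to 53, so (2,4) = 12.
Row 1 needs 65; the known cells sum to 46, so (1,2) = 19.
Row 2: 16 + 8 + 25 + 12 + ? = 65, so (2,5) = 4.
From column 2, 65 − (19 + 8 + 22 + 11) gives (5,2) = 5.
Using row 5: 13 + 5 + 17 + 9 + ? → (5,5) = 65 − 44 = 21.
The remaining cell in main diagonal is (4,4) = 65 − 45 = 20.
Using row 4: 24 + 11 + 3 + 20 + ? → (4,5) = 65 − 58 = 7.
Column 4: 23 + 12 + 20 + 9 + ? = 65, so (3,4) = 1.
Column 5 needs 65; the known cells sum to 47, so (3,5) = 18.

18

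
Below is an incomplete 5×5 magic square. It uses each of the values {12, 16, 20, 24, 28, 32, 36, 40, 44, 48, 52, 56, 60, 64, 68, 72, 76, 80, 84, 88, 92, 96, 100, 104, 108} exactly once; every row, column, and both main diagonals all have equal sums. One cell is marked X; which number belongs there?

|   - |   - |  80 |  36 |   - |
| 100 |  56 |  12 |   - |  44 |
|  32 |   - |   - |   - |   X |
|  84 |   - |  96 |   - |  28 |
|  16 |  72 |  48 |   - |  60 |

The 25 entries sum to 1500, so each line sums to 1500/5 = 300.
The remaining cell in row 2 is (2,4) = 300 − 212 = 88.
Row 5 must total 300; the given cells sum to 196, so (5,4) = 104.
From column 1, 300 − (100 + 32 + 84 + 16) gives (1,1) = 68.
Column 3 needs 300; the known cells sum to 236, so (3,3) = 64.
Main diagonal needs 300; the known cells sum to 248, so (4,4) = 52.
Row 4: 84 + 96 + 52 + 28 + ? = 300, so (4,2) = 40.
The remaining cell in column 4 is (3,4) = 300 − 280 = 20.
Anti-diagonal must total 300; the given cells sum to 208, so (1,5) = 92.
The remaining cell in row 1 is (1,2) = 300 − 276 = 24.
Using column 2: 24 + 56 + 40 + 72 + ? → (3,2) = 300 − 192 = 108.
Column 5 must total 300; the given cells sum to 224, so (3,5) = 76.

76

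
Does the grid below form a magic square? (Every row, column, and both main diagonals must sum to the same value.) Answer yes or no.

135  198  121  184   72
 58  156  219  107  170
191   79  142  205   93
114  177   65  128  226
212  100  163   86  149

Row 1: 135 + 198 + 121 + 184 + 72 = 710.
Row 2: 58 + 156 + 219 + 107 + 170 = 710.
Row 3: 191 + 79 + 142 + 205 + 93 = 710.
Row 4: 114 + 177 + 65 + 128 + 226 = 710.
Row 5: 212 + 100 + 163 + 86 + 149 = 710.
Column 1: 135 + 58 + 191 + 114 + 212 = 710.
Column 2: 198 + 156 + 79 + 177 + 100 = 710.
Column 3: 121 + 219 + 142 + 65 + 163 = 710.
Column 4: 184 + 107 + 205 + 128 + 86 = 710.
Column 5: 72 + 170 + 93 + 226 + 149 = 710.
Main diagonal: 135 + 156 + 142 + 128 + 149 = 710.
Anti-diagonal: 72 + 107 + 142 + 177 + 212 = 710.
All lines sum to 710.

Yes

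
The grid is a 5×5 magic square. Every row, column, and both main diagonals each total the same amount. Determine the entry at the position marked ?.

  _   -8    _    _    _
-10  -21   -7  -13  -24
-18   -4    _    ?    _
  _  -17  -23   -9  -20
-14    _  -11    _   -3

Row 2 is complete and sums to -75; that is the magic constant.
Row 4 needs -75; the known cells sum to -69, so (4,1) = -6.
Using column 1: -10 + (-18) + (-6) + (-14) + ? → (1,1) = -75 − (-48) = -27.
Using column 2: -8 + (-21) + (-4) + (-17) + ? → (5,2) = -75 − (-50) = -25.
Main diagonal: -27 + (-21) + (-9) + (-3) + ? = -75, so (3,3) = -15.
Anti-diagonal must total -75; the given cells sum to -59, so (1,5) = -16.
Using row 5: -14 + (-25) + (-11) + (-3) + ? → (5,4) = -75 − (-53) = -22.
From column 3, -75 − (-7 + (-15) + (-23) + (-11)) gives (1,3) = -19.
Using column 5: -16 + (-24) + (-20) + (-3) + ? → (3,5) = -75 − (-63) = -12.
Using row 1: -27 + (-8) + (-19) + (-16) + ? → (1,4) = -75 − (-70) = -5.
Row 3 needs -75; the known cells sum to -49, so (3,4) = -26.

-26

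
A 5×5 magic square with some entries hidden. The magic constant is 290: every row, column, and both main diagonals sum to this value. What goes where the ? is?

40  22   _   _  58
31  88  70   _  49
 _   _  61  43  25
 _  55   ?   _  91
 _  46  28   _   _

Row 2 needs 290; the known cells sum to 238, so (2,4) = 52.
Column 2 must total 290; the given cells sum to 211, so (3,2) = 79.
The remaining cell in column 5 is (5,5) = 290 − 223 = 67.
From main diagonal, 290 − (40 + 88 + 61 + 67) gives (4,4) = 34.
Anti-diagonal must total 290; the given cells sum to 226, so (5,1) = 64.
Using row 3: 79 + 61 + 43 + 25 + ? → (3,1) = 290 − 208 = 82.
Row 5: 64 + 46 + 28 + 67 + ? = 290, so (5,4) = 85.
Column 1: 40 + 31 + 82 + 64 + ? = 290, so (4,1) = 73.
From column 4, 290 − (52 + 43 + 34 + 85) gives (1,4) = 76.
The remaining cell in row 1 is (1,3) = 290 − 196 = 94.
Row 4 needs 290; the known cells sum to 253, so (4,3) = 37.

37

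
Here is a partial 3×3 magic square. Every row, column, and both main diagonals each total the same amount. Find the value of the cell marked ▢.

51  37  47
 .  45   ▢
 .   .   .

Row 1 is complete and sums to 135; that is the magic constant.
Column 2 needs 135; the known cells sum to 82, so (3,2) = 53.
Main diagonal needs 135; the known cells sum to 96, so (3,3) = 39.
Anti-diagonal must total 135; the given cells sum to 92, so (3,1) = 43.
Column 1: 51 + 43 + ? = 135, so (2,1) = 41.
From column 3, 135 − (47 + 39) gives (2,3) = 49.

49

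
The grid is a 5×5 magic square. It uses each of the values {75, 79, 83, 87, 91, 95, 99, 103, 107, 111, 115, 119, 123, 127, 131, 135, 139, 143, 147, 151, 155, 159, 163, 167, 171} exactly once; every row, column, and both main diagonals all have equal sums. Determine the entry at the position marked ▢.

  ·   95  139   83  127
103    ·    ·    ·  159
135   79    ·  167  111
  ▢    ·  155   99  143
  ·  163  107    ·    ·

87

The 25 entries sum to 3075, so each line sums to 3075/5 = 615.
From row 1, 615 − (95 + 139 + 83 + 127) gives (1,1) = 171.
From row 3, 615 − (135 + 79 + 167 + 111) gives (3,3) = 123.
The remaining cell in column 3 is (2,3) = 615 − 524 = 91.
Column 5: 127 + 159 + 111 + 143 + ? = 615, so (5,5) = 75.
Main diagonal must total 615; the given cells sum to 468, so (2,2) = 147.
From row 2, 615 − (103 + 147 + 91 + 159) gives (2,4) = 115.
From column 2, 615 − (95 + 147 + 79 + 163) gives (4,2) = 131.
Using column 4: 83 + 115 + 167 + 99 + ? → (5,4) = 615 − 464 = 151.
From anti-diagonal, 615 − (127 + 115 + 123 + 131) gives (5,1) = 119.
From row 4, 615 − (131 + 155 + 99 + 143) gives (4,1) = 87.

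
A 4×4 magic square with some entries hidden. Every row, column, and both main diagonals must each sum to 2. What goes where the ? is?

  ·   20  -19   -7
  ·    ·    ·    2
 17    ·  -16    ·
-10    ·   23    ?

From row 1, 2 − (20 + (-19) + (-7)) gives (1,1) = 8.
Column 1 must total 2; the given cells sum to 15, so (2,1) = -13.
Column 3 must total 2; the given cells sum to -12, so (2,3) = 14.
Anti-diagonal needs 2; the known cells sum to -3, so (3,2) = 5.
Row 2: -13 + 14 + 2 + ? = 2, so (2,2) = -1.
Row 3 needs 2; the known cells sum to 6, so (3,4) = -4.
Column 2: 20 + (-1) + 5 + ? = 2, so (4,2) = -22.
From column 4, 2 − (-7 + 2 + (-4)) gives (4,4) = 11.

11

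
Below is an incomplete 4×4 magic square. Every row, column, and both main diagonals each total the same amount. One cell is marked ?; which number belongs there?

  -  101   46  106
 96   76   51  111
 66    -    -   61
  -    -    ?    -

Row 2 is complete and sums to 334; that is the magic constant.
From row 1, 334 − (101 + 46 + 106) gives (1,1) = 81.
Column 1 needs 334; the known cells sum to 243, so (4,1) = 91.
Column 4 must total 334; the given cells sum to 278, so (4,4) = 56.
Main diagonal: 81 + 76 + 56 + ? = 334, so (3,3) = 121.
Anti-diagonal must total 334; the given cells sum to 248, so (3,2) = 86.
From column 2, 334 − (101 + 76 + 86) gives (4,2) = 71.
Using column 3: 46 + 51 + 121 + ? → (4,3) = 334 − 218 = 116.

116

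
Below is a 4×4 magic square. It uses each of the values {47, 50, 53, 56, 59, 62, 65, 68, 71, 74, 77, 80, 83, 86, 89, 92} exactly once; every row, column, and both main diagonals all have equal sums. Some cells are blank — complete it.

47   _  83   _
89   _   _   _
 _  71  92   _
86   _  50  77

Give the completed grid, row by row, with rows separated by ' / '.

47 80 83 68 / 89 62 53 74 / 56 71 92 59 / 86 65 50 77

The 16 entries sum to 1112, so each line sums to 1112/4 = 278.
The remaining cell in row 4 is (4,2) = 278 − 213 = 65.
Column 1: 47 + 89 + 86 + ? = 278, so (3,1) = 56.
Using column 3: 83 + 92 + 50 + ? → (2,3) = 278 − 225 = 53.
The remaining cell in main diagonal is (2,2) = 278 − 216 = 62.
From anti-diagonal, 278 − (53 + 71 + 86) gives (1,4) = 68.
Using row 1: 47 + 83 + 68 + ? → (1,2) = 278 − 198 = 80.
Using row 2: 89 + 62 + 53 + ? → (2,4) = 278 − 204 = 74.
Row 3 needs 278; the known cells sum to 219, so (3,4) = 59.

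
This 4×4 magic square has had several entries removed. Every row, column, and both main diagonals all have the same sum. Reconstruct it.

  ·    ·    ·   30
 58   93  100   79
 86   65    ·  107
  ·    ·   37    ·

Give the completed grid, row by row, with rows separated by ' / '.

Row 2 is already complete: 58 + 93 + 100 + 79 = 330, so that is the magic constant.
Using row 3: 86 + 65 + 107 + ? → (3,3) = 330 − 258 = 72.
The remaining cell in column 3 is (1,3) = 330 − 209 = 121.
Column 4 must total 330; the given cells sum to 216, so (4,4) = 114.
Using main diagonal: 93 + 72 + 114 + ? → (1,1) = 330 − 279 = 51.
From anti-diagonal, 330 − (30 + 100 + 65) gives (4,1) = 135.
Using row 1: 51 + 121 + 30 + ? → (1,2) = 330 − 202 = 128.
From row 4, 330 − (135 + 37 + 114) gives (4,2) = 44.

51 128 121 30 / 58 93 100 79 / 86 65 72 107 / 135 44 37 114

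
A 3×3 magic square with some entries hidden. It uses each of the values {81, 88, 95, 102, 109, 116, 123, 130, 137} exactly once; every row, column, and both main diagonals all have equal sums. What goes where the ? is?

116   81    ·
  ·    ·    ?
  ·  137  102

The 9 entries sum to 981, so each line sums to 981/3 = 327.
Row 1 must total 327; the given cells sum to 197, so (1,3) = 130.
The remaining cell in row 3 is (3,1) = 327 − 239 = 88.
From column 1, 327 − (116 + 88) gives (2,1) = 123.
From column 2, 327 − (81 + 137) gives (2,2) = 109.
The remaining cell in column 3 is (2,3) = 327 − 232 = 95.

95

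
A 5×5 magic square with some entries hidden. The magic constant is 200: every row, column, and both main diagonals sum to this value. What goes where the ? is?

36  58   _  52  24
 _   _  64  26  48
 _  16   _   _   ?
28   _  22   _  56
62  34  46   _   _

32

Row 1 must total 200; the given cells sum to 170, so (1,3) = 30.
Column 3 needs 200; the known cells sum to 162, so (3,3) = 38.
From anti-diagonal, 200 − (24 + 26 + 38 + 62) gives (4,2) = 50.
Row 4 needs 200; the known cells sum to 156, so (4,4) = 44.
Using column 2: 58 + 16 + 50 + 34 + ? → (2,2) = 200 − 158 = 42.
Main diagonal: 36 + 42 + 38 + 44 + ? = 200, so (5,5) = 40.
Using row 2: 42 + 64 + 26 + 48 + ? → (2,1) = 200 − 180 = 20.
Row 5: 62 + 34 + 46 + 40 + ? = 200, so (5,4) = 18.
Column 1: 36 + 20 + 28 + 62 + ? = 200, so (3,1) = 54.
From column 4, 200 − (52 + 26 + 44 + 18) gives (3,4) = 60.
The remaining cell in column 5 is (3,5) = 200 − 168 = 32.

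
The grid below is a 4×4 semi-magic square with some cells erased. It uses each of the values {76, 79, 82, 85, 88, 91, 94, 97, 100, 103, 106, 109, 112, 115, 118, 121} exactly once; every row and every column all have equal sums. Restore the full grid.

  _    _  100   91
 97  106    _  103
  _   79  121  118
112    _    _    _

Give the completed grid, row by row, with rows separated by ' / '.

The 16 entries sum to 1576, so each line sums to 1576/4 = 394.
Using row 2: 97 + 106 + 103 + ? → (2,3) = 394 − 306 = 88.
Using row 3: 79 + 121 + 118 + ? → (3,1) = 394 − 318 = 76.
Using column 1: 97 + 76 + 112 + ? → (1,1) = 394 − 285 = 109.
The remaining cell in column 3 is (4,3) = 394 − 309 = 85.
From column 4, 394 − (91 + 103 + 118) gives (4,4) = 82.
Using row 1: 109 + 100 + 91 + ? → (1,2) = 394 − 300 = 94.
The remaining cell in row 4 is (4,2) = 394 − 279 = 115.

109 94 100 91 / 97 106 88 103 / 76 79 121 118 / 112 115 85 82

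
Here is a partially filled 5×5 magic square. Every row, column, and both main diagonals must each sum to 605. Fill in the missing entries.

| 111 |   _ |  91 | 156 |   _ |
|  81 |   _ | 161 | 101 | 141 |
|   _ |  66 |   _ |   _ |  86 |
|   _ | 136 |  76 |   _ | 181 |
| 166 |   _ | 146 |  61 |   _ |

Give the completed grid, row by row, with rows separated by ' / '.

Using row 2: 81 + 161 + 101 + 141 + ? → (2,2) = 605 − 484 = 121.
The remaining cell in column 3 is (3,3) = 605 − 474 = 131.
From anti-diagonal, 605 − (101 + 131 + 136 + 166) gives (1,5) = 71.
Using row 1: 111 + 91 + 156 + 71 + ? → (1,2) = 605 − 429 = 176.
Using column 2: 176 + 121 + 66 + 136 + ? → (5,2) = 605 − 499 = 106.
Column 5: 71 + 141 + 86 + 181 + ? = 605, so (5,5) = 126.
Main diagonal: 111 + 121 + 131 + 126 + ? = 605, so (4,4) = 116.
Row 4 must total 605; the given cells sum to 509, so (4,1) = 96.
Column 1: 111 + 81 + 96 + 166 + ? = 605, so (3,1) = 151.
Column 4 needs 605; the known cells sum to 434, so (3,4) = 171.

111 176 91 156 71 / 81 121 161 101 141 / 151 66 131 171 86 / 96 136 76 116 181 / 166 106 146 61 126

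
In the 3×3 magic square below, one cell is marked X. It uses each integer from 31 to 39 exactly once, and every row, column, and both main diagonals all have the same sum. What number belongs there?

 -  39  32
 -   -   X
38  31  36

37

The entries are 31 through 39, which sum to 315, so each line sums to 315/3 = 105.
Row 1: 39 + 32 + ? = 105, so (1,1) = 34.
Column 1 must total 105; the given cells sum to 72, so (2,1) = 33.
Column 2 must total 105; the given cells sum to 70, so (2,2) = 35.
From column 3, 105 − (32 + 36) gives (2,3) = 37.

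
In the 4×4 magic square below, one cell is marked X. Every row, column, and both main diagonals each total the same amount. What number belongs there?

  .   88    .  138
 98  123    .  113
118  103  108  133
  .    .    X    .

Row 3 is complete and sums to 462; that is the magic constant.
Row 2: 98 + 123 + 113 + ? = 462, so (2,3) = 128.
Column 2: 88 + 123 + 103 + ? = 462, so (4,2) = 148.
Using column 4: 138 + 113 + 133 + ? → (4,4) = 462 − 384 = 78.
Main diagonal must total 462; the given cells sum to 309, so (1,1) = 153.
Anti-diagonal must total 462; the given cells sum to 369, so (4,1) = 93.
Row 1 must total 462; the given cells sum to 379, so (1,3) = 83.
Row 4: 93 + 148 + 78 + ? = 462, so (4,3) = 143.

143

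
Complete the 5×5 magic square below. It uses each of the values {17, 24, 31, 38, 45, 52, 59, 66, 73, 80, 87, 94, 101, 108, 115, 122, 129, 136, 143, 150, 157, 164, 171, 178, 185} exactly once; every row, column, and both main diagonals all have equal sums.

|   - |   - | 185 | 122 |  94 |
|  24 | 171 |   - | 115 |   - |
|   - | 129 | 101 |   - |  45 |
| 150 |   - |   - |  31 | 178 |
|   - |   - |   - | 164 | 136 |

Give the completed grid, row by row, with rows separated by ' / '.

66 38 185 122 94 / 24 171 143 115 52 / 157 129 101 73 45 / 150 87 59 31 178 / 108 80 17 164 136

The 25 entries sum to 2525, so each line sums to 2525/5 = 505.
Column 4 needs 505; the known cells sum to 432, so (3,4) = 73.
The remaining cell in column 5 is (2,5) = 505 − 453 = 52.
From main diagonal, 505 − (171 + 101 + 31 + 136) gives (1,1) = 66.
Row 1: 66 + 185 + 122 + 94 + ? = 505, so (1,2) = 38.
The remaining cell in row 2 is (2,3) = 505 − 362 = 143.
From row 3, 505 − (129 + 101 + 73 + 45) gives (3,1) = 157.
The remaining cell in column 1 is (5,1) = 505 − 397 = 108.
Anti-diagonal needs 505; the known cells sum to 418, so (4,2) = 87.
The remaining cell in row 4 is (4,3) = 505 − 446 = 59.
Column 2 needs 505; the known cells sum to 425, so (5,2) = 80.
Using column 3: 185 + 143 + 101 + 59 + ? → (5,3) = 505 − 488 = 17.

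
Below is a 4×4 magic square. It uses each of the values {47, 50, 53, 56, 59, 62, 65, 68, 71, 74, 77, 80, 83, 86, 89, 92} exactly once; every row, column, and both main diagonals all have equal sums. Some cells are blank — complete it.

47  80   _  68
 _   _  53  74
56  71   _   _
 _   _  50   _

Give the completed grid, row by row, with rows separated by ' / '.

47 80 83 68 / 89 62 53 74 / 56 71 92 59 / 86 65 50 77

The 16 entries sum to 1112, so each line sums to 1112/4 = 278.
Row 1: 47 + 80 + 68 + ? = 278, so (1,3) = 83.
Column 3: 83 + 53 + 50 + ? = 278, so (3,3) = 92.
From anti-diagonal, 278 − (68 + 53 + 71) gives (4,1) = 86.
The remaining cell in row 3 is (3,4) = 278 − 219 = 59.
Using column 1: 47 + 56 + 86 + ? → (2,1) = 278 − 189 = 89.
Using column 4: 68 + 74 + 59 + ? → (4,4) = 278 − 201 = 77.
Using main diagonal: 47 + 92 + 77 + ? → (2,2) = 278 − 216 = 62.
Row 4 needs 278; the known cells sum to 213, so (4,2) = 65.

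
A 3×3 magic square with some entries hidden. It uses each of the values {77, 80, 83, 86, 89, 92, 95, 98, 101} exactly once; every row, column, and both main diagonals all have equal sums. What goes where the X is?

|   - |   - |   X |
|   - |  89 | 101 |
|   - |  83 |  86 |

80

The 9 entries sum to 801, so each line sums to 801/3 = 267.
Row 2: 89 + 101 + ? = 267, so (2,1) = 77.
Row 3 needs 267; the known cells sum to 169, so (3,1) = 98.
Using column 1: 77 + 98 + ? → (1,1) = 267 − 175 = 92.
Using column 2: 89 + 83 + ? → (1,2) = 267 − 172 = 95.
Column 3: 101 + 86 + ? = 267, so (1,3) = 80.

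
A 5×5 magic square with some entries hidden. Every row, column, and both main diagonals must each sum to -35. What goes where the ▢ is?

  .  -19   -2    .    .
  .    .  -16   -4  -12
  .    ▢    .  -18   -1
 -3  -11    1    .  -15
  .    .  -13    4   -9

The remaining cell in row 4 is (4,4) = -35 − (-28) = -7.
Column 3 needs -35; the known cells sum to -30, so (3,3) = -5.
Using column 4: -4 + (-18) + (-7) + 4 + ? → (1,4) = -35 − (-25) = -10.
From column 5, -35 − (-12 + (-1) + (-15) + (-9)) gives (1,5) = 2.
The remaining cell in anti-diagonal is (5,1) = -35 − (-18) = -17.
Row 1: -19 + (-2) + (-10) + 2 + ? = -35, so (1,1) = -6.
Row 5 must total -35; the given cells sum to -35, so (5,2) = 0.
The remaining cell in main diagonal is (2,2) = -35 − (-27) = -8.
Using row 2: -8 + (-16) + (-4) + (-12) + ? → (2,1) = -35 − (-40) = 5.
Column 1 must total -35; the given cells sum to -21, so (3,1) = -14.
Column 2: -19 + (-8) + (-11) + 0 + ? = -35, so (3,2) = 3.

3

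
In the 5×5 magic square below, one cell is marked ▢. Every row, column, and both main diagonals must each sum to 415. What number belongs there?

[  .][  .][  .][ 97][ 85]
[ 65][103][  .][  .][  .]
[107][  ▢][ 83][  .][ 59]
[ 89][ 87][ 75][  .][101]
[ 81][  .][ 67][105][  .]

95

From row 4, 415 − (89 + 87 + 75 + 101) gives (4,4) = 63.
Column 1 must total 415; the given cells sum to 342, so (1,1) = 73.
Main diagonal must total 415; the given cells sum to 322, so (5,5) = 93.
The remaining cell in anti-diagonal is (2,4) = 415 − 336 = 79.
From row 5, 415 − (81 + 67 + 105 + 93) gives (5,2) = 69.
Column 4 must total 415; the given cells sum to 344, so (3,4) = 71.
Column 5 must total 415; the given cells sum to 338, so (2,5) = 77.
The remaining cell in row 2 is (2,3) = 415 − 324 = 91.
Row 3 must total 415; the given cells sum to 320, so (3,2) = 95.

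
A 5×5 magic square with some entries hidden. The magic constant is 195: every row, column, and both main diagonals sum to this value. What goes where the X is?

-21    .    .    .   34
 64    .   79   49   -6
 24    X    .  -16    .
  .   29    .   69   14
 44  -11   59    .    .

From row 2, 195 − (64 + 79 + 49 + (-6)) gives (2,2) = 9.
Column 1: -21 + 64 + 24 + 44 + ? = 195, so (4,1) = 84.
Anti-diagonal must total 195; the given cells sum to 156, so (3,3) = 39.
The remaining cell in row 4 is (4,3) = 195 − 196 = -1.
The remaining cell in column 3 is (1,3) = 195 − 176 = 19.
Main diagonal needs 195; the known cells sum to 96, so (5,5) = 99.
The remaining cell in row 5 is (5,4) = 195 − 191 = 4.
Column 4 must total 195; the given cells sum to 106, so (1,4) = 89.
Column 5 needs 195; the known cells sum to 141, so (3,5) = 54.
Row 1 must total 195; the given cells sum to 121, so (1,2) = 74.
Row 3 must total 195; the given cells sum to 101, so (3,2) = 94.

94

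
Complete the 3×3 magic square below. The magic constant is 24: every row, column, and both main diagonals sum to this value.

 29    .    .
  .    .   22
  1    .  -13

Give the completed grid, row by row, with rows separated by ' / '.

29 -20 15 / -6 8 22 / 1 36 -13

The remaining cell in row 3 is (3,2) = 24 − (-12) = 36.
From column 1, 24 − (29 + 1) gives (2,1) = -6.
Column 3: 22 + (-13) + ? = 24, so (1,3) = 15.
Main diagonal: 29 + (-13) + ? = 24, so (2,2) = 8.
Using row 1: 29 + 15 + ? → (1,2) = 24 − 44 = -20.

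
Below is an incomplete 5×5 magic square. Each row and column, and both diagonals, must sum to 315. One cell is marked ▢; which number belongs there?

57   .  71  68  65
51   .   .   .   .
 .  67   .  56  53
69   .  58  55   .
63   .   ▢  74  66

Row 1 needs 315; the known cells sum to 261, so (1,2) = 54.
Column 1 needs 315; the known cells sum to 240, so (3,1) = 75.
Column 4 needs 315; the known cells sum to 253, so (2,4) = 62.
Row 3 needs 315; the known cells sum to 251, so (3,3) = 64.
From main diagonal, 315 − (57 + 64 + 55 + 66) gives (2,2) = 73.
Anti-diagonal: 65 + 62 + 64 + 63 + ? = 315, so (4,2) = 61.
From row 4, 315 − (69 + 61 + 58 + 55) gives (4,5) = 72.
Column 2 needs 315; the known cells sum to 255, so (5,2) = 60.
Column 5 needs 315; the known cells sum to 256, so (2,5) = 59.
Row 2 must total 315; the given cells sum to 245, so (2,3) = 70.
From row 5, 315 − (63 + 60 + 74 + 66) gives (5,3) = 52.

52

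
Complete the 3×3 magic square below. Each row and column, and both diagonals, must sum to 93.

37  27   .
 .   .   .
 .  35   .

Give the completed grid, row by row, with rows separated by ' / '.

37 27 29 / 23 31 39 / 33 35 25

From row 1, 93 − (37 + 27) gives (1,3) = 29.
Column 2 needs 93; the known cells sum to 62, so (2,2) = 31.
From main diagonal, 93 − (37 + 31) gives (3,3) = 25.
Anti-diagonal needs 93; the known cells sum to 60, so (3,1) = 33.
Using column 1: 37 + 33 + ? → (2,1) = 93 − 70 = 23.
Column 3: 29 + 25 + ? = 93, so (2,3) = 39.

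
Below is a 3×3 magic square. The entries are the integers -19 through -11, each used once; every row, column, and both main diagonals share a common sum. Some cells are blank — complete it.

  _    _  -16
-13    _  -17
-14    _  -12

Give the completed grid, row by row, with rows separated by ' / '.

-18 -11 -16 / -13 -15 -17 / -14 -19 -12

The entries are -19 through -11, which sum to -135, so each line sums to -135/3 = -45.
The remaining cell in row 2 is (2,2) = -45 − (-30) = -15.
Using row 3: -14 + (-12) + ? → (3,2) = -45 − (-26) = -19.
Column 1: -13 + (-14) + ? = -45, so (1,1) = -18.
Column 2 must total -45; the given cells sum to -34, so (1,2) = -11.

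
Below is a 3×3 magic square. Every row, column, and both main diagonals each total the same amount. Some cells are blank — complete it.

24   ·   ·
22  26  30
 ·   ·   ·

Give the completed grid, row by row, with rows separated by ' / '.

24 34 20 / 22 26 30 / 32 18 28

Row 2 is already complete: 22 + 26 + 30 = 78, so that is the magic constant.
The remaining cell in column 1 is (3,1) = 78 − 46 = 32.
From main diagonal, 78 − (24 + 26) gives (3,3) = 28.
The remaining cell in anti-diagonal is (1,3) = 78 − 58 = 20.
The remaining cell in row 1 is (1,2) = 78 − 44 = 34.
Row 3: 32 + 28 + ? = 78, so (3,2) = 18.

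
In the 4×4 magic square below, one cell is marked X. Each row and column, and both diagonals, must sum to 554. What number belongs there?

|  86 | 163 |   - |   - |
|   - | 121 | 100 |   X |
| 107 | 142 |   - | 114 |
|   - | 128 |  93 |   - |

149

Row 3 must total 554; the given cells sum to 363, so (3,3) = 191.
Column 3 must total 554; the given cells sum to 384, so (1,3) = 170.
Using main diagonal: 86 + 121 + 191 + ? → (4,4) = 554 − 398 = 156.
Row 1 must total 554; the given cells sum to 419, so (1,4) = 135.
Using row 4: 128 + 93 + 156 + ? → (4,1) = 554 − 377 = 177.
Column 1: 86 + 107 + 177 + ? = 554, so (2,1) = 184.
From column 4, 554 − (135 + 114 + 156) gives (2,4) = 149.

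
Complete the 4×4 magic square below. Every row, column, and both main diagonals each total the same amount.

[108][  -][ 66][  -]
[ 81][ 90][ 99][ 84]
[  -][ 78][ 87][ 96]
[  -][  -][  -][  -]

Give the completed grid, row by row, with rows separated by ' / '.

108 75 66 105 / 81 90 99 84 / 93 78 87 96 / 72 111 102 69

Row 2 is already complete: 81 + 90 + 99 + 84 = 354, so that is the magic constant.
Row 3 must total 354; the given cells sum to 261, so (3,1) = 93.
From column 1, 354 − (108 + 81 + 93) gives (4,1) = 72.
Column 3 must total 354; the given cells sum to 252, so (4,3) = 102.
The remaining cell in main diagonal is (4,4) = 354 − 285 = 69.
The remaining cell in anti-diagonal is (1,4) = 354 − 249 = 105.
Row 1: 108 + 66 + 105 + ? = 354, so (1,2) = 75.
Using row 4: 72 + 102 + 69 + ? → (4,2) = 354 − 243 = 111.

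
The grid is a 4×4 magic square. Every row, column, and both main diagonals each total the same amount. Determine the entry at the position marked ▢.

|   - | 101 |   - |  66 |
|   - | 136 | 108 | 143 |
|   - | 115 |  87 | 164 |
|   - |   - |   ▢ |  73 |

122

Column 4 is complete and sums to 446; that is the magic constant.
Row 2 must total 446; the given cells sum to 387, so (2,1) = 59.
Using row 3: 115 + 87 + 164 + ? → (3,1) = 446 − 366 = 80.
From column 2, 446 − (101 + 136 + 115) gives (4,2) = 94.
Main diagonal: 136 + 87 + 73 + ? = 446, so (1,1) = 150.
The remaining cell in anti-diagonal is (4,1) = 446 − 289 = 157.
Row 1: 150 + 101 + 66 + ? = 446, so (1,3) = 129.
Using row 4: 157 + 94 + 73 + ? → (4,3) = 446 − 324 = 122.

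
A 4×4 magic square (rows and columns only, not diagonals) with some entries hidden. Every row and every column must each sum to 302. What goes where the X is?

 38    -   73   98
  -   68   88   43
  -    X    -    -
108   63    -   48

From row 1, 302 − (38 + 73 + 98) gives (1,2) = 93.
Using row 2: 68 + 88 + 43 + ? → (2,1) = 302 − 199 = 103.
From row 4, 302 − (108 + 63 + 48) gives (4,3) = 83.
Column 1 must total 302; the given cells sum to 249, so (3,1) = 53.
Column 2 needs 302; the known cells sum to 224, so (3,2) = 78.

78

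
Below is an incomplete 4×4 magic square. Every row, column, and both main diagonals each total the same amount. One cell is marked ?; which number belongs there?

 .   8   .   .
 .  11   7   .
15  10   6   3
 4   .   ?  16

9

Row 3 is complete and sums to 34; that is the magic constant.
Column 2: 8 + 11 + 10 + ? = 34, so (4,2) = 5.
Main diagonal must total 34; the given cells sum to 33, so (1,1) = 1.
The remaining cell in anti-diagonal is (1,4) = 34 − 21 = 13.
The remaining cell in row 1 is (1,3) = 34 − 22 = 12.
Row 4 needs 34; the known cells sum to 25, so (4,3) = 9.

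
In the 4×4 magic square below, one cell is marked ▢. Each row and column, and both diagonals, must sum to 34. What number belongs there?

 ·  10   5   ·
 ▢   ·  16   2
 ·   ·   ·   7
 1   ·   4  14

Row 4 needs 34; the known cells sum to 19, so (4,2) = 15.
From column 3, 34 − (5 + 16 + 4) gives (3,3) = 9.
Column 4 needs 34; the known cells sum to 23, so (1,4) = 11.
Anti-diagonal needs 34; the known cells sum to 28, so (3,2) = 6.
Using row 1: 10 + 5 + 11 + ? → (1,1) = 34 − 26 = 8.
The remaining cell in row 3 is (3,1) = 34 − 22 = 12.
From column 1, 34 − (8 + 12 + 1) gives (2,1) = 13.

13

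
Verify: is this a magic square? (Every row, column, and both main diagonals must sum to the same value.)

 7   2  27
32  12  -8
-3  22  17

Row 1: 7 + 2 + 27 = 36.
Row 2: 32 + 12 + (-8) = 36.
Row 3: -3 + 22 + 17 = 36.
Column 1: 7 + 32 + (-3) = 36.
Column 2: 2 + 12 + 22 = 36.
Column 3: 27 + (-8) + 17 = 36.
Main diagonal: 7 + 12 + 17 = 36.
Anti-diagonal: 27 + 12 + (-3) = 36.
All lines sum to 36.

Yes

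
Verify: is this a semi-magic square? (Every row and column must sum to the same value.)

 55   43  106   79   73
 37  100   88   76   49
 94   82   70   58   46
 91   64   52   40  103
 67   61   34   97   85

No — row 5 sums to 344 but column 3 sums to 350.

Row 1: 55 + 43 + 106 + 79 + 73 = 356.
Row 2: 37 + 100 + 88 + 76 + 49 = 350.
Row 3: 94 + 82 + 70 + 58 + 46 = 350.
Row 4: 91 + 64 + 52 + 40 + 103 = 350.
Row 5: 67 + 61 + 34 + 97 + 85 = 344.
Column 1: 55 + 37 + 94 + 91 + 67 = 344.
Column 2: 43 + 100 + 82 + 64 + 61 = 350.
Column 3: 106 + 88 + 70 + 52 + 34 = 350.
Column 4: 79 + 76 + 58 + 40 + 97 = 350.
Column 5: 73 + 49 + 46 + 103 + 85 = 356.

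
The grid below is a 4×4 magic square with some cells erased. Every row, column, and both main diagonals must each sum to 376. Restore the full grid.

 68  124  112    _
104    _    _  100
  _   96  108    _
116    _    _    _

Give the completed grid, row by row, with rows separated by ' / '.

From row 1, 376 − (68 + 124 + 112) gives (1,4) = 72.
Column 1: 68 + 104 + 116 + ? = 376, so (3,1) = 88.
Using anti-diagonal: 72 + 96 + 116 + ? → (2,3) = 376 − 284 = 92.
Using row 2: 104 + 92 + 100 + ? → (2,2) = 376 − 296 = 80.
From row 3, 376 − (88 + 96 + 108) gives (3,4) = 84.
Column 2 needs 376; the known cells sum to 300, so (4,2) = 76.
Using column 3: 112 + 92 + 108 + ? → (4,3) = 376 − 312 = 64.
Column 4 needs 376; the known cells sum to 256, so (4,4) = 120.

68 124 112 72 / 104 80 92 100 / 88 96 108 84 / 116 76 64 120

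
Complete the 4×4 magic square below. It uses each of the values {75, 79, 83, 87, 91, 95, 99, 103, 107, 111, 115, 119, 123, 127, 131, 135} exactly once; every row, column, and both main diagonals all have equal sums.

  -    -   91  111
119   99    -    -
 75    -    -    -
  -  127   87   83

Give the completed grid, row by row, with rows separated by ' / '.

The 16 entries sum to 1680, so each line sums to 1680/4 = 420.
Using row 4: 127 + 87 + 83 + ? → (4,1) = 420 − 297 = 123.
From column 1, 420 − (119 + 75 + 123) gives (1,1) = 103.
From main diagonal, 420 − (103 + 99 + 83) gives (3,3) = 135.
Row 1 needs 420; the known cells sum to 305, so (1,2) = 115.
The remaining cell in column 2 is (3,2) = 420 − 341 = 79.
Column 3 needs 420; the known cells sum to 313, so (2,3) = 107.
From row 2, 420 − (119 + 99 + 107) gives (2,4) = 95.
Row 3 must total 420; the given cells sum to 289, so (3,4) = 131.

103 115 91 111 / 119 99 107 95 / 75 79 135 131 / 123 127 87 83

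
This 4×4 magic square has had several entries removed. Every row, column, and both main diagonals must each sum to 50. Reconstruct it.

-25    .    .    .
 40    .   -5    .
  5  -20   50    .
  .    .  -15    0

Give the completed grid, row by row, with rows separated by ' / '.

-25 10 20 45 / 40 25 -5 -10 / 5 -20 50 15 / 30 35 -15 0

Row 3 must total 50; the given cells sum to 35, so (3,4) = 15.
Column 1 needs 50; the known cells sum to 20, so (4,1) = 30.
Using column 3: -5 + 50 + (-15) + ? → (1,3) = 50 − 30 = 20.
The remaining cell in main diagonal is (2,2) = 50 − 25 = 25.
Anti-diagonal must total 50; the given cells sum to 5, so (1,4) = 45.
Using row 1: -25 + 20 + 45 + ? → (1,2) = 50 − 40 = 10.
Row 2 must total 50; the given cells sum to 60, so (2,4) = -10.
From row 4, 50 − (30 + (-15) + 0) gives (4,2) = 35.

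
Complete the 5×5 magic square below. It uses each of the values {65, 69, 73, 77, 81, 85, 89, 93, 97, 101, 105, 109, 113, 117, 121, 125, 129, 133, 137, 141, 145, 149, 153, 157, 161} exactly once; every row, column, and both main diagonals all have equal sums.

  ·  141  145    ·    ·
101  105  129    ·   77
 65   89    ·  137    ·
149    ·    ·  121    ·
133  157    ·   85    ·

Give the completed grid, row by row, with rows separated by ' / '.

117 141 145 69 93 / 101 105 129 153 77 / 65 89 113 137 161 / 149 73 97 121 125 / 133 157 81 85 109

The 25 entries sum to 2825, so each line sums to 2825/5 = 565.
Row 2 must total 565; the given cells sum to 412, so (2,4) = 153.
Column 1 needs 565; the known cells sum to 448, so (1,1) = 117.
Column 2 must total 565; the given cells sum to 492, so (4,2) = 73.
Column 4 must total 565; the given cells sum to 496, so (1,4) = 69.
Using row 1: 117 + 141 + 145 + 69 + ? → (1,5) = 565 − 472 = 93.
Anti-diagonal: 93 + 153 + 73 + 133 + ? = 565, so (3,3) = 113.
Row 3 must total 565; the given cells sum to 404, so (3,5) = 161.
Main diagonal: 117 + 105 + 113 + 121 + ? = 565, so (5,5) = 109.
Row 5 needs 565; the known cells sum to 484, so (5,3) = 81.
The remaining cell in column 3 is (4,3) = 565 − 468 = 97.
Using column 5: 93 + 77 + 161 + 109 + ? → (4,5) = 565 − 440 = 125.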